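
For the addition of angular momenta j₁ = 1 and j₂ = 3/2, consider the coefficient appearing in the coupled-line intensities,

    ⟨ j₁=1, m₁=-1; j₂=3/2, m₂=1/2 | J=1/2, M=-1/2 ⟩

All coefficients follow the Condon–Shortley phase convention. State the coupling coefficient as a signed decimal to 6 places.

j₁+j₂−J=2  J+j₁−j₂=0  J−j₁+j₂=1  j₁+j₂+J+1=4
(j₁±m₁, j₂±m₂, J±M) = (0,2,2,1,0,1)
P² = 2/3
sum k=2..2:
  [2] +1/2 = 1/2
S = 1/2
C² = P²·S² = 1/6 ; C = +0.408248

+√(1/6) ≈ +0.408248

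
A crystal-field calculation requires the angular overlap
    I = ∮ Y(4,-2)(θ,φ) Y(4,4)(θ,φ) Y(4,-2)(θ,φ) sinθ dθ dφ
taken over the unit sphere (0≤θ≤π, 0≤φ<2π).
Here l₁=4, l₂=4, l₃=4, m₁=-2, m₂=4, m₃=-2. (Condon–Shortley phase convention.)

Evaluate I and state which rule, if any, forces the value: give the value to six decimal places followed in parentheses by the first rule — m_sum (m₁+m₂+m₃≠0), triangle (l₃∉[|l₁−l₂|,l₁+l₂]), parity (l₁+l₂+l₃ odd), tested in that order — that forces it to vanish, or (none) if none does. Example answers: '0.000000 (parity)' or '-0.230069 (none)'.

0.190983 (none)

m-sum 0 ✓  L=12 even ✓  0≤4≤8 ✓
Π(2lᵢ+1) = 9×9×9 = 729
triangle coeff Δ(4,4,4) = 1/450450
Σ_t [0,4]: t=0:+1/13824 t=1:−1/216 t=2:+1/64 t=3:−1/216 t=4:+1/13824 = 5/768
(3j)²=18/1001 [(4 4 4; 0 0 0)], sign=+1
Σ_t [4,4]: t=4:+1/2304 = 1/2304
(3j)²=5/143 [(4 4 4; -2 4 -2)], sign=+1
⇒ 4πI² = 65610/143143
I = (+1)√(65610/143143/(4π)) = 0.19098314
No selection rule forces the value: the integral is nonzero (none).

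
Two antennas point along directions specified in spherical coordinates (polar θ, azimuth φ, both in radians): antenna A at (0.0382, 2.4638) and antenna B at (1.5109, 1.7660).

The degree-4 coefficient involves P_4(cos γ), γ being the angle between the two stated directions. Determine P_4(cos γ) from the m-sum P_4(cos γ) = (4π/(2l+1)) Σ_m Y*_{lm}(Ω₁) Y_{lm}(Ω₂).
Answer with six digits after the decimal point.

0.345552

Summing Y*_{l m}(θ₁,φ₁)·Y_{l m}(θ₂,φ₂) over m ∈ [−4, 4]; prefactor 4π/(2·4+1) = 1.396263:
  m=-4: Y*=(-0.000001, -0.000000)  Y=(0.312100, -0.309252)  product (-0.000000, 0.000000)
  m=-3: Y*=(0.000031, 0.000062)  Y=(0.041190, 0.062106)  product (-0.000003, 0.000004)
  m=-2: Y*=(0.000624, -0.002855)  Y=(0.300512, -0.123670)  product (-0.000166, -0.000935)
  m=-1: Y*=(-0.056111, 0.045170)  Y=(0.016312, 0.082499)  product (-0.004642, -0.003892)
  m=+0: Y*=(0.840121, -0.000000)  Y=(0.306032, 0.000000)  product (0.257104, 0.000000)
  m=+1: Y*=(0.056111, 0.045170)  Y=(-0.016312, 0.082499)  product (-0.004642, 0.003892)
  m=+2: Y*=(0.000624, 0.002855)  Y=(0.300512, 0.123670)  product (-0.000166, 0.000935)
  m=+3: Y*=(-0.000031, 0.000062)  Y=(-0.041190, 0.062106)  product (-0.000003, -0.000004)
  m=+4: Y*=(-0.000001, 0.000000)  Y=(0.312100, 0.309252)  product (-0.000000, -0.000000)
Σ over m = (0.247484, 0.000000); ×(4π/9) → (0.345552, 0.000000). Real part: 0.345552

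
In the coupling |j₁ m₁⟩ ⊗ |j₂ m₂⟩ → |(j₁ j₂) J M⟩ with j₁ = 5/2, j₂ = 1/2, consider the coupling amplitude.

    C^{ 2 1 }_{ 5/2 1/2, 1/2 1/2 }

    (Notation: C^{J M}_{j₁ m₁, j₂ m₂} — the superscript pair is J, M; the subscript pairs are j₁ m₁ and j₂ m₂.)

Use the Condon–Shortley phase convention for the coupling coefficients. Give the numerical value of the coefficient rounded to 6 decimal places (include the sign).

-0.577350

j₁+j₂−J=1  J+j₁−j₂=4  J−j₁+j₂=0  j₁+j₂+J+1=6
(j₁±m₁, j₂±m₂, J±M) = (3,2,1,0,3,1)
P² = 12
sum k=1..1:
  [1] −1/6 = -1/6
S = -1/6
C² = P²·S² = 1/3 ; C = -0.577350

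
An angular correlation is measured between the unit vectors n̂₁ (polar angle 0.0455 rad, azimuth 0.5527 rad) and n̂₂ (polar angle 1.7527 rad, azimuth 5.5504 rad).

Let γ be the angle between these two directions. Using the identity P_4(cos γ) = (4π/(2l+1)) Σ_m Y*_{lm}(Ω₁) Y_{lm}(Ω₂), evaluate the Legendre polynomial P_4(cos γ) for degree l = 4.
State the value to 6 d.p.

0.272499

Summing Y*_{l m}(θ₁,φ₁)·Y_{l m}(θ₂,φ₂) over m ∈ [−4, 4]; prefactor 4π/(2·4+1) = 1.396263:
  [-4]  conj(Y_{4,-4})(Ω₁) = (-0.000001, 0.000002) ; Y_{4,-4}(Ω₂) = (-0.404907, 0.086494) ; Δ = (0.000000, -0.000001)
  [-3]  conj(Y_{4,-3})(Ω₁) = (-0.000010, 0.000117) ; Y_{4,-3}(Ω₂) = (0.126480, -0.174364) ; Δ = (0.000019, 0.000017)
  [-2]  conj(Y_{4,-2})(Ω₁) = (0.001859, 0.003702) ; Y_{4,-2}(Ω₂) = (-0.026200, -0.248072) ; Δ = (0.000870, -0.000558)
  [-1]  conj(Y_{4,-1})(Ω₁) = (0.072916, 0.044977) ; Y_{4,-1}(Ω₂) = (0.173363, 0.156017) ; Δ = (0.005624, 0.019173)
  [+0]  conj(Y_{4,0})(Ω₁) = (0.837546, -0.000000) ; Y_{4,0}(Ω₂) = (0.217465, 0.000000) ; Δ = (0.182137, 0.000000)
  [+1]  conj(Y_{4,1})(Ω₁) = (-0.072916, 0.044977) ; Y_{4,1}(Ω₂) = (-0.173363, 0.156017) ; Δ = (0.005624, -0.019173)
  [+2]  conj(Y_{4,2})(Ω₁) = (0.001859, -0.003702) ; Y_{4,2}(Ω₂) = (-0.026200, 0.248072) ; Δ = (0.000870, 0.000558)
  [+3]  conj(Y_{4,3})(Ω₁) = (0.000010, 0.000117) ; Y_{4,3}(Ω₂) = (-0.126480, -0.174364) ; Δ = (0.000019, -0.000017)
  [+4]  conj(Y_{4,4})(Ω₁) = (-0.000001, -0.000002) ; Y_{4,4}(Ω₂) = (-0.404907, -0.086494) ; Δ = (0.000000, 0.000001)
Accumulated sum (0.195163, -0.000000); after 4π/(2l+1) scaling, (0.272499, -0.000000) ⇒ P_4 = 0.272499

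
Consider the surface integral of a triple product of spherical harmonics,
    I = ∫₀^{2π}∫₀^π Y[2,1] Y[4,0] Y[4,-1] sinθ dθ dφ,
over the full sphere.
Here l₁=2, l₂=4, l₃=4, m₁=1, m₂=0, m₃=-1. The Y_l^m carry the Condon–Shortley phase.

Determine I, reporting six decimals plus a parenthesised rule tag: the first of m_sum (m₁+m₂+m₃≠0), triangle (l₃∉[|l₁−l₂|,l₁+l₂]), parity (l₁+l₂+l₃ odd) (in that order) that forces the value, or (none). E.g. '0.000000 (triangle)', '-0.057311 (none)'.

m-sum 0 ✓  L=10 even ✓  2≤4≤6 ✓
Π(2lᵢ+1) = 5×9×9 = 405
triangle coeff Δ(2,4,4) = 1/13860
Σ_t [0,2]: t=0:+1/192 t=1:−1/36 t=2:+1/192 = -5/288
(3j)²=20/693 [(2 4 4; 0 0 0)], sign=-1
Σ_t [0,1]: t=0:+1/96 t=1:−1/72 = -1/288
(3j)²=1/462 [(2 4 4; 1 0 -1)], sign=+1
⇒ 4πI² = 150/5929
I = (-1)√(150/5929/(4π)) = -0.04486937
No selection rule forces the value: the integral is nonzero (none).

-0.044869 (none)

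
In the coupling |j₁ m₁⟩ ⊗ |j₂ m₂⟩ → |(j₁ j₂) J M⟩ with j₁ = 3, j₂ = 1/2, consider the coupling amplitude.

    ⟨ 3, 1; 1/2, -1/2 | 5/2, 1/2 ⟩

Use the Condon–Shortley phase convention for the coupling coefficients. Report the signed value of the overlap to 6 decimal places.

+√(4/7) = +0.755929

√[6·1!5!0!/7! · 4!2!0!1!3!2!] = √(576/7)
  +(−1)^0/∏(0,1,2,0,3,0)! = 1/12  (running 1/12)
⟨..|..⟩ = √(576/7)·(1/12) = +0.755929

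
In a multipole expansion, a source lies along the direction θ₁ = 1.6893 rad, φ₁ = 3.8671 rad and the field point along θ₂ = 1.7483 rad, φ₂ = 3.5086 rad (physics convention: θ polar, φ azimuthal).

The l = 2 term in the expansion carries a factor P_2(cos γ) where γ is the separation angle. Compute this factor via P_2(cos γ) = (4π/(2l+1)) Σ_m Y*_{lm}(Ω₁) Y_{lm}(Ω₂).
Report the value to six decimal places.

Summing Y*_{l m}(θ₁,φ₁)·Y_{l m}(θ₂,φ₂) over m ∈ [−2, 2]; prefactor 4π/(2·2+1) = 2.513274:
  [-2]  conj(Y_{2,-2})(Ω₁) = (0.045513, 0.378146) ; Y_{2,-2}(Ω₂) = (0.277863, -0.250681) ; Δ = (0.107440, 0.093664)
  [-1]  conj(Y_{2,-1})(Ω₁) = (0.067855, 0.060178) ; Y_{2,-1}(Ω₂) = (0.125326, -0.048178) ; Δ = (0.011403, 0.004273)
  [+0]  conj(Y_{2,0})(Ω₁) = (-0.302166, -0.000000) ; Y_{2,0}(Ω₂) = (-0.285892, 0.000000) ; Δ = (0.086387, 0.000000)
  [+1]  conj(Y_{2,1})(Ω₁) = (-0.067855, 0.060178) ; Y_{2,1}(Ω₂) = (-0.125326, -0.048178) ; Δ = (0.011403, -0.004273)
  [+2]  conj(Y_{2,2})(Ω₁) = (0.045513, -0.378146) ; Y_{2,2}(Ω₂) = (0.277863, 0.250681) ; Δ = (0.107440, -0.093664)
Total Σ_m = (0.324074, 0.000000). Multiply by 2.513274: (0.814487, 0.000000). P_2(cos γ) = 0.814487

0.814487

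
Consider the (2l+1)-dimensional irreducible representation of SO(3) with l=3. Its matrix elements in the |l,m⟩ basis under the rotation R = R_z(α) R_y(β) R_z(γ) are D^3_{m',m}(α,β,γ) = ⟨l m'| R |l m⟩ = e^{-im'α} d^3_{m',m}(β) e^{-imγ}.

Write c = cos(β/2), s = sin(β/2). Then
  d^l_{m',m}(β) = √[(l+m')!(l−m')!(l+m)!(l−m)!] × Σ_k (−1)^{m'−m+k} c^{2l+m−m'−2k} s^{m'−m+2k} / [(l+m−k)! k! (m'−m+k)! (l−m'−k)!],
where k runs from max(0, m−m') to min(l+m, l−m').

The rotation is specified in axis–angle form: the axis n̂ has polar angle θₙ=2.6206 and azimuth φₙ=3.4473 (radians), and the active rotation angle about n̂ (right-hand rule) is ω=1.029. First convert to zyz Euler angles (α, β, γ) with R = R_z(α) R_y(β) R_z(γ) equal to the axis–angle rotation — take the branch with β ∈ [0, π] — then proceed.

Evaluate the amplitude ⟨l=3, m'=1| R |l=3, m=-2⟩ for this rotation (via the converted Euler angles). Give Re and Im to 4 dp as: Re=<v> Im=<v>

Re=-0.0804 Im=-0.0161

Axis–angle → zyz. n̂ = (sinθₙcosφₙ, sinθₙsinφₙ, cosθₙ) = (-0.474663, -0.149804, -0.867326), ω = 1.0290.
R = I cosω + sinω [n̂]ₓ + (1−cosω) n̂n̂ᵀ gives
  R = [+0.624797, +0.777549, +0.071040; -0.708672, +0.526545, +0.469611; +0.327740, -0.343756, +0.880010]
β = atan2(√(R₁₃²+R₂₃²), R₃₃) = 0.494912; α = atan2(R₂₃, R₁₃) mod 2π = 1.420660; γ = atan2(R₃₂, −R₃₁) mod 2π = 3.950838
First d^3_{1,-2}(β=0.4949), then the phase factors e^{-i(1)α} and e^{-i(-2)γ}:
With c≡cos(β/2)=0.969539 and s≡sin(β/2)=0.244938, N=[24·2·1·120]^{1/2}=75.894664
k∈{0,1} keeps every argument non-negative
  k=0: (−1)^3·75.8947/(12)·0.9695^3·0.2449^3 = -0.084702
  k=1: (−1)^4·75.8947/(24)·0.9695^1·0.2449^5 = +0.002703
d^3_{1,-2}(0.4949) = -0.084702 +0.002703 = -0.081999
Attach z-rotation phases: D = e^{-i(1)(1.4207)}·(-0.081999)·e^{-i(-2)(3.9508)} = -0.080400-0.016116i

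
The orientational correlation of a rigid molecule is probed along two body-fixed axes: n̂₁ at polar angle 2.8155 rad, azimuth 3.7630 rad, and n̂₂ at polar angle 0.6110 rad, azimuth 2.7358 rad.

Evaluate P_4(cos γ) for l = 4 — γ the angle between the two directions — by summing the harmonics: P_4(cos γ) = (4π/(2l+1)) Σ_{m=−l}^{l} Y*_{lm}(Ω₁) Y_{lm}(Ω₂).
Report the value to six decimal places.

-0.423213

Term-by-term m-sum for l=4 (normalisation 4π/9 = 1.396263):
  [-4]  conj(Y_{4,-4})(Ω₁) = -0.00369 + 0.00284j ; Y_{4,-4}(Ω₂) = -0.00251 + 0.04787j ; Δ = -0.00013 - 0.00018j
  [-3]  conj(Y_{4,-3})(Ω₁) = -0.01127 + 0.03731j ; Y_{4,-3}(Ω₂) = -0.06700 - 0.18161j ; Δ = 0.00753 - 0.00045j
  [-2]  conj(Y_{4,-2})(Ω₁) = 0.05841 + 0.17165j ; Y_{4,-2}(Ω₂) = 0.28012 + 0.29519j ; Δ = -0.03431 + 0.06532j
  [-1]  conj(Y_{4,-1})(Ω₁) = 0.38306 + 0.27428j ; Y_{4,-1}(Ω₂) = -0.34644 - 0.14884j ; Δ = -0.09188 - 0.15204j
  [+0]  conj(Y_{4,0})(Ω₁) = 0.45105 + 0.00000j ; Y_{4,0}(Ω₂) = -0.14530 + 0.00000j ; Δ = -0.06554 + 0.00000j
  [+1]  conj(Y_{4,1})(Ω₁) = -0.38306 + 0.27428j ; Y_{4,1}(Ω₂) = 0.34644 - 0.14884j ; Δ = -0.09188 + 0.15204j
  [+2]  conj(Y_{4,2})(Ω₁) = 0.05841 - 0.17165j ; Y_{4,2}(Ω₂) = 0.28012 - 0.29519j ; Δ = -0.03431 - 0.06532j
  [+3]  conj(Y_{4,3})(Ω₁) = 0.01127 + 0.03731j ; Y_{4,3}(Ω₂) = 0.06700 - 0.18161j ; Δ = 0.00753 + 0.00045j
  [+4]  conj(Y_{4,4})(Ω₁) = -0.00369 - 0.00284j ; Y_{4,4}(Ω₂) = -0.00251 - 0.04787j ; Δ = -0.00013 + 0.00018j
Total Σ_m = -0.30310 + 0.00000j. Multiply by 1.396263: -0.42321 + 0.00000j. P_4(cos γ) = -0.423213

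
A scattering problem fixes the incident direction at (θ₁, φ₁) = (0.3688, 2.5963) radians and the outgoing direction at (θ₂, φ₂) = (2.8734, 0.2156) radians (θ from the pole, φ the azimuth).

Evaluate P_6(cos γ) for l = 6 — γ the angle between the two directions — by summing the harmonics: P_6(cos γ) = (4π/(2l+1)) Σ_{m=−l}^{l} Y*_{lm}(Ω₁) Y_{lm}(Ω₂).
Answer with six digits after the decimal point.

0.437795

Term-by-term m-sum for l=6 (normalisation 4π/13 = 0.966644):
  term(m=-6) = -0.000000+0.000000i   from Y*(Ω₁)=-0.001051+0.000138i, Y(Ω₂)=+0.000046-0.000161i
  term(m=-5) = -0.000016+0.000012i   from Y*(Ω₁)=+0.008696+0.003833i, Y(Ω₂)=-0.000997+0.001857i
  term(m=-4) = -0.000834-0.000082i   from Y*(Ω₁)=-0.029600-0.042318i, Y(Ω₂)=+0.010562-0.012328i
  term(m=-3) = -0.010321-0.011962i   from Y*(Ω₁)=+0.012164+0.186634i, Y(Ω₂)=-0.067409+0.050905i
  term(m=-2) = +0.006260-0.127631i   from Y*(Ω₁)=+0.201779-0.387382i, Y(Ω₂)=+0.265779-0.122278i
  term(m=-1) = +0.230828-0.219783i   from Y*(Ω₁)=-0.459410+0.278700i, Y(Ω₂)=-0.579425+0.126896i
  term(m=+0) = +0.001068+0.000000i   from Y*(Ω₁)=+0.002806-0.000000i, Y(Ω₂)=+0.380589+0.000000i
  term(m=+1) = +0.230828+0.219783i   from Y*(Ω₁)=+0.459410+0.278700i, Y(Ω₂)=+0.579425+0.126896i
  term(m=+2) = +0.006260+0.127631i   from Y*(Ω₁)=+0.201779+0.387382i, Y(Ω₂)=+0.265779+0.122278i
  term(m=+3) = -0.010321+0.011962i   from Y*(Ω₁)=-0.012164+0.186634i, Y(Ω₂)=+0.067409+0.050905i
  term(m=+4) = -0.000834+0.000082i   from Y*(Ω₁)=-0.029600+0.042318i, Y(Ω₂)=+0.010562+0.012328i
  term(m=+5) = -0.000016-0.000012i   from Y*(Ω₁)=-0.008696+0.003833i, Y(Ω₂)=+0.000997+0.001857i
  term(m=+6) = -0.000000-0.000000i   from Y*(Ω₁)=-0.001051-0.000138i, Y(Ω₂)=+0.000046+0.000161i
Σ over m = +0.452902+0.000000i; ×(4π/13) → +0.437795+0.000000i. Real part: 0.437795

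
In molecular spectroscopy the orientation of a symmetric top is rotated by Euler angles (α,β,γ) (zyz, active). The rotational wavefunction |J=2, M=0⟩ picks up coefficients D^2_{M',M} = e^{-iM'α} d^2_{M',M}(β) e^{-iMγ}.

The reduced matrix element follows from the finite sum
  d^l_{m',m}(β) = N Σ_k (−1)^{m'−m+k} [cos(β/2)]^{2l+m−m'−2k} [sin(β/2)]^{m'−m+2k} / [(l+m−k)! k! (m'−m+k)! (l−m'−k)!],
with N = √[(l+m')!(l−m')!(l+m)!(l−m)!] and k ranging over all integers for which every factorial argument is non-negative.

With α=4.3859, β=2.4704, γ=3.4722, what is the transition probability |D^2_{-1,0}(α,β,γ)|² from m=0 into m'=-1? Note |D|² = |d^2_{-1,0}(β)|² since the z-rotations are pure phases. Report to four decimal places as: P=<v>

D^2_{-1,0}(4.3859,2.4704,3.4722) = e^{-i·-1·4.3859}·d^2_{-1,0}(2.4704)·e^{-i·0·3.4722}. Compute d first:
Half-angle: c=0.329332, s=0.944214. N=√(1·6·2·2)=4.898979
k: max(0,(0)−(-1))=1 … min(2+(0),2−(-1))=2
  k=1: (−1)^0·4.8990/(2)·0.3293^3·0.9442^1 = +0.082613
  k=2: (−1)^1·4.8990/(2)·0.3293^1·0.9442^3 = -0.679081
d^2_{-1,0}(2.4704) = +0.082613 -0.679081 = -0.596468
|D^2_{-1,0}|² = |d^2_{-1,0}(β)|² = (-0.596468)² = 0.355774 (the z-rotation phases have unit modulus)

P=0.3558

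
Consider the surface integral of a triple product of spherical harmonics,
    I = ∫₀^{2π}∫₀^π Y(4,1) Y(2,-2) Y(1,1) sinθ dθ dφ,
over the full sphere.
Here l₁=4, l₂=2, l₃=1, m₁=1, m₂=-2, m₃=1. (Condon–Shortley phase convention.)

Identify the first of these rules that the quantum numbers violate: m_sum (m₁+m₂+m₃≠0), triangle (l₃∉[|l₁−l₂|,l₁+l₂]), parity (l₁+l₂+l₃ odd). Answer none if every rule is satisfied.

azimuthal sum: 1 − 2 + 1 = 0  ✓
l₃ must lie in [2,6]; have l₃=1  ✗
L = 4 + 2 + 1 = 7 (odd)

triangle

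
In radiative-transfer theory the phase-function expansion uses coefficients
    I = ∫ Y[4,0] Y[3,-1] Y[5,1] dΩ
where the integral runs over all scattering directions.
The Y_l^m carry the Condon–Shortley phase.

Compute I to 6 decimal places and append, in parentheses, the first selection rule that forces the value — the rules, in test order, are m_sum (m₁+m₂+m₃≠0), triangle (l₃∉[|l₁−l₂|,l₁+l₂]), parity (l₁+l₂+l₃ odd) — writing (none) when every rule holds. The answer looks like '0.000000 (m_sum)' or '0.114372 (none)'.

Checks pass: Σm=0; 12 even; l₃=5∈[1,7].
(2·4+1)(2·3+1)(2·5+1) = 693
Δ: 2! 6! 4! / 13! → 1/180180
sum: t=0:+1/576 t=1:−1/144 t=2:+1/576 = -1/288
3j²(4 3 5; 0 0 0) = Δ·Π!·Σ² = 20/1001  (sign +1)
sum: t=0:+1/384 t=1:−1/216 t=2:+1/2304 = -11/6912
3j²(4 3 5; 0 -1 1) = Δ·Π!·Σ² = 11/1638  (sign -1)
combine: 4πI² = 693·20/1001·11/1638 = 110/1183
take √, sign -1: I = -0.08601992
No selection rule forces the value: the integral is nonzero (none).

-0.086020 (none)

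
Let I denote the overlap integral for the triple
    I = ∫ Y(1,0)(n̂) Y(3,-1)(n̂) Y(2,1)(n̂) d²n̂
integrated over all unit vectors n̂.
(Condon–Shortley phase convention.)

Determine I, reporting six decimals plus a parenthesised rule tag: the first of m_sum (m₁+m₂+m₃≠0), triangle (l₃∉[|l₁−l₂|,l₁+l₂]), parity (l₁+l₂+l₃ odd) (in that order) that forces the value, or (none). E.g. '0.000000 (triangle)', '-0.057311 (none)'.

-0.233597 (none)

m-sum 0 ✓  L=6 even ✓  2≤2≤4 ✓
Π(2lᵢ+1) = 3×7×5 = 105
triangle coeff Δ(1,3,2) = 1/105
Σ_t [1,1]: t=1:−1/4 = -1/4
(3j)²=3/35 [(1 3 2; 0 0 0)], sign=-1
Σ_t [1,1]: t=1:−1/6 = -1/6
(3j)²=8/105 [(1 3 2; 0 -1 1)], sign=+1
⇒ 4πI² = 24/35
I = (-1)√(24/35/(4π)) = -0.23359668
No selection rule forces the value: the integral is nonzero (none).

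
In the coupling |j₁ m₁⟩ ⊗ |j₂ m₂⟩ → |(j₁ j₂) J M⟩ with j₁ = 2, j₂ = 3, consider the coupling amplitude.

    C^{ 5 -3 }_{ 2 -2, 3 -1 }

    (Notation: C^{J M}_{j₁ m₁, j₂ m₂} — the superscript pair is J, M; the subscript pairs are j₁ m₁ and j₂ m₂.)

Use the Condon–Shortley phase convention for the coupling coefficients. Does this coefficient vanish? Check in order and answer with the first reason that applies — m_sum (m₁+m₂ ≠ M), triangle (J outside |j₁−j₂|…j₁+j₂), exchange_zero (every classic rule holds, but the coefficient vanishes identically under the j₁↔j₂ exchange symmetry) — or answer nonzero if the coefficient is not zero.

m-sum: m₁+m₂ = -2+(-1) = -3, M = -3  ✓
triangle: |j₁−j₂| = 1 ≤ J = 5 ≤ j₁+j₂ = 5  ✓
exchange: j₁≠j₂ or m₁≠m₂ — the exchange symmetry imposes no constraint here
value check: CG = +√(1/3) = +0.577350 ≠ 0

nonzero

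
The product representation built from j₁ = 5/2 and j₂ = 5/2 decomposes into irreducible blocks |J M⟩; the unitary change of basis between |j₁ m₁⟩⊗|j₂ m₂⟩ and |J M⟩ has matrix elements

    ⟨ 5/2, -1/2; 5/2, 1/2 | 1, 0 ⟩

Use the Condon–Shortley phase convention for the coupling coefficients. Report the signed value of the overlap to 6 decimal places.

triangle: 4!·1!·1!/7! = 24/5040
(j±m)!: 2!·3!·3!·2!·1!·1! = 144
prefactor² = (2J+1)·Δ·N² = 72/35
  k=2: +1/(2!·2!·1!·1!·0!·0!) = 1/4
  k=3: −1/(3!·1!·0!·0!·1!·1!) = -1/6
Σ = 1/12  ⇒  CG² = 72/35·(1/12)² = 1/70
CG = +√(1/70) = +0.119523

+0.119523  (= +√(1/70))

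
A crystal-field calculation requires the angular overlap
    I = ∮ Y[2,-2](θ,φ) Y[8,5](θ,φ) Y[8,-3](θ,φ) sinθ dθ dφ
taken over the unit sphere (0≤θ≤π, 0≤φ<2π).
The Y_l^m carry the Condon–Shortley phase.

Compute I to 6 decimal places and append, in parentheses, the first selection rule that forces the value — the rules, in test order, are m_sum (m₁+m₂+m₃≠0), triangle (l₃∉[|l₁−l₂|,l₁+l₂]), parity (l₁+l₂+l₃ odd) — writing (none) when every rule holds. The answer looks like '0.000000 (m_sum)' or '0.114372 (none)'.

Checks pass: Σm=0; 18 even; l₃=8∈[6,10].
(2·2+1)(2·8+1)(2·8+1) = 1445
Δ: 2! 2! 14! / 19! → 1/348840
sum: t=0:+1/116121600 t=1:−1/25401600 t=2:+1/116121600 = -1/45158400
3j²(2 8 8; 0 0 0) = Δ·Π!·Σ² = 24/1615  (sign -1)
sum: t=2:+1/958003200 = 1/958003200
3j²(2 8 8; -2 5 -3) = Δ·Π!·Σ² = 13/969  (sign -1)
combine: 4πI² = 1445·24/1615·13/969 = 104/361
take √, sign +1: I = 0.15141125
No selection rule forces the value: the integral is nonzero (none).

0.151411 (none)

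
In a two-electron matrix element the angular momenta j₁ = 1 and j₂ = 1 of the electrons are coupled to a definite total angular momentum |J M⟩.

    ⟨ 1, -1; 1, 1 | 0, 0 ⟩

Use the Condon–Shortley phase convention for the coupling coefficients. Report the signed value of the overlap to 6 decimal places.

+√(1/3) = +0.577350

j₁+j₂−J=2  J+j₁−j₂=0  J−j₁+j₂=0  j₁+j₂+J+1=3
(j₁±m₁, j₂±m₂, J±M) = (0,2,2,0,0,0)
P² = 4/3
sum k=2..2:
  [2] +1/2 = 1/2
S = 1/2
C² = P²·S² = 1/3 ; C = +0.577350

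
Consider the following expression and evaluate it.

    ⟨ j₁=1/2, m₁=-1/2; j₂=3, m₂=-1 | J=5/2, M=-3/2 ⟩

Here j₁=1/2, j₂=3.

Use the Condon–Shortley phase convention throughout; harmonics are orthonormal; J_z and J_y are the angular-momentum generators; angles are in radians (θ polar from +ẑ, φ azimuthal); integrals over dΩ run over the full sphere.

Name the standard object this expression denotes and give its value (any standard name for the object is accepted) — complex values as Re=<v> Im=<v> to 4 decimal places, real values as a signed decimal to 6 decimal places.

This is a Clebsch–Gordan (vector-coupling) coefficient.
j₁+j₂−J=1  J+j₁−j₂=0  J−j₁+j₂=5  j₁+j₂+J+1=7
(j₁±m₁, j₂±m₂, J±M) = (0,1,2,4,1,4)
P² = 1152/7
sum k=1..1:
  [1] −1/24 = -1/24
S = -1/24
C² = P²·S² = 2/7 ; C = -0.534522

Clebsch–Gordan coefficient, −√(2/7) ≈ -0.534522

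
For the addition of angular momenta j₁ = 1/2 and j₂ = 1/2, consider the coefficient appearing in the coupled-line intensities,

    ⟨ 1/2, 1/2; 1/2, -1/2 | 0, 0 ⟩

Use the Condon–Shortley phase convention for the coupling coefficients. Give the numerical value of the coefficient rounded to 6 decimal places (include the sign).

+√(1/2) ≈ +0.707107

√[1·1!0!0!/2! · 1!0!0!1!0!0!] = √(1/2)
  +(−1)^0/∏(0,1,0,0,0,0)! = 1  (running 1)
⟨..|..⟩ = √(1/2)·(1) = +0.707107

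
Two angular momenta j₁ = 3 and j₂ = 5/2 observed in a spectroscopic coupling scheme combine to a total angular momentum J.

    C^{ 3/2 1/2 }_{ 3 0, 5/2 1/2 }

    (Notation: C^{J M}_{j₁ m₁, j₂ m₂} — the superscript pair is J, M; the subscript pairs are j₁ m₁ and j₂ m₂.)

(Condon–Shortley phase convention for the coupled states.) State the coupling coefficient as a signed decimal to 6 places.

+√(4/35) = +0.338062

triangle: 4!*2!*1!/8! = 48/40320
(j±m)!: 3!*3!*3!*2!*2!*1! = 864
prefactor² = (2J+1)*Δ*N² = 144/35
  k=2: +1/(2!*2!*1!*1!*1!*0!) = 1/4
  k=3: −1/(3!*1!*0!*0!*2!*1!) = -1/12
Σ = 1/6  ⇒  CG² = 144/35*(1/6)² = 4/35
CG = +√(4/35) = +0.338062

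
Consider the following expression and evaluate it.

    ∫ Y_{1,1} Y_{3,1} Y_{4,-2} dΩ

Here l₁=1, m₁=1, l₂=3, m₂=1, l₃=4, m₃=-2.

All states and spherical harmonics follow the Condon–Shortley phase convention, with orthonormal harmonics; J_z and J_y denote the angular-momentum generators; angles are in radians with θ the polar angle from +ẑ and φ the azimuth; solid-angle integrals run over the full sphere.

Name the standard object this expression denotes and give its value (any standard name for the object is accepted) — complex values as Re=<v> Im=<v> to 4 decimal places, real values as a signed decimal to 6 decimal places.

This is a Gaunt coefficient — the integral of a triple product of spherical harmonics over the sphere.
Rules hold: Σm=0, L=8 even, 2≤4≤4.
N = 3·7·9 = 189
Δ = 0!·2!·6!/9! = 1/252
Racah Σ t=0..0: t=0:+1/36 = 1/36
⇒ 3j(1 3 4; 0 0 0)² = 4/63, sgn +1
Racah Σ t=0..0: t=0:+1/96 = 1/96
⇒ 3j(1 3 4; 1 1 -2)² = 5/84, sgn +1
4πI² = N·(3j₀)²·(3jₘ)² = 5/7
I = +1·√(0.714286/4π) = 0.23841361

Gaunt coefficient, +0.238414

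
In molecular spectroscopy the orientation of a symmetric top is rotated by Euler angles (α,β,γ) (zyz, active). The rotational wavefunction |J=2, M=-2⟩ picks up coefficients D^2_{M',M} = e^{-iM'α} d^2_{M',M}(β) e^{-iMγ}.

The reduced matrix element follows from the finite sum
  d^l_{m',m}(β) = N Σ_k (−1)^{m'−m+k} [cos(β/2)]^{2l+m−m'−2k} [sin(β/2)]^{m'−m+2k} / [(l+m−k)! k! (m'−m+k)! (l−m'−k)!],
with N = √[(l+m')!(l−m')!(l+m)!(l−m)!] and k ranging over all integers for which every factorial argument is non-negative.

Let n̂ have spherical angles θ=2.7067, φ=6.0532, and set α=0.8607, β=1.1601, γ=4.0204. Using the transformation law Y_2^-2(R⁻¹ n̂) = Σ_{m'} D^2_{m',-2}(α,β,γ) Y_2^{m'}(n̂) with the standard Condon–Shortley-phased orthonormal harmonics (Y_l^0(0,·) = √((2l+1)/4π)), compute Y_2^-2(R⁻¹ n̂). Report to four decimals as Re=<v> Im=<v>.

Re=-0.3072 Im=0.2120

Need the full column D^2_{m',-2} for m'=−2..2 at α=0.8607, β=1.1601, γ=4.0204.
cos(β/2)=0.836435, sin(β/2)=0.548066
d^2_{-2,-2}: single k=0 term ⇒ +0.489474;  D = -0.461873-0.162043i
d^2_{-1,-2}: single k=0 term ⇒ -0.641445;  D = +0.555611-0.320544i
d^2_{0,-2}: single k=0 term ⇒ +0.514761;  D = -0.095608+0.505804i
d^2_{1,-2}: single k=0 term ⇒ -0.275398;  D = -0.171855-0.215197i
d^2_{2,-2}: single k=0 term ⇒ +0.090226;  D = +0.090167+0.003267i
Y_2^{m'}(θ=2.7067,φ=6.0532) and Σ D·Y over m':
  (-0.4619-0.1620i)·(+0.0614+0.0304i)  (+0.5556-0.3205i)·(-0.2874-0.0673i)  (-0.0956+0.5058i)·(+0.4628+0.0000i)  (-0.1719-0.2152i)·(+0.2874-0.0673i)  (+0.0902+0.0033i)·(+0.0614-0.0304i)
Y_2^-2(R⁻¹ n̂) = -0.307192+0.212000i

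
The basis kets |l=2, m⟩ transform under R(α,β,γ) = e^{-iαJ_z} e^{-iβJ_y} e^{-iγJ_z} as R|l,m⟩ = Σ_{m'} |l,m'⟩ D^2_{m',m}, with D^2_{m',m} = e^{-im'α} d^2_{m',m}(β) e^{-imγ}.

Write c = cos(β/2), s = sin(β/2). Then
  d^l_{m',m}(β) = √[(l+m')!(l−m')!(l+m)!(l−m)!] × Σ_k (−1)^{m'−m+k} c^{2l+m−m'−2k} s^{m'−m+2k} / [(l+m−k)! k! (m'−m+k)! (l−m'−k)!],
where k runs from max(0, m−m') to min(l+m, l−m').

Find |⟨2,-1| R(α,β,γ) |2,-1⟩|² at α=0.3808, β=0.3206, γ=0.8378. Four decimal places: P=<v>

P=0.7660

First d^2_{-1,-1}(β=0.3206), then the phase factors e^{-i(-1)α} and e^{-i(-1)γ}:
With c≡cos(β/2)=0.987179 and s≡sin(β/2)=0.159614, N=[1·6·1·6]^{1/2}=6.000000
k: max(0,(-1)−(-1))=0 … min(2+(-1),2−(-1))=1
  k=0: (−1)^0·6.0000/(6)·0.9872^4·0.1596^0 = +0.949696
  k=1: (−1)^1·6.0000/(2)·0.9872^2·0.1596^2 = -0.074483
d^2_{-1,-1}(0.3206) = +0.949696 -0.074483 = +0.875213
|D^2_{-1,-1}|² = |d^2_{-1,-1}(β)|² = (+0.875213)² = 0.765997 (the z-rotation phases have unit modulus)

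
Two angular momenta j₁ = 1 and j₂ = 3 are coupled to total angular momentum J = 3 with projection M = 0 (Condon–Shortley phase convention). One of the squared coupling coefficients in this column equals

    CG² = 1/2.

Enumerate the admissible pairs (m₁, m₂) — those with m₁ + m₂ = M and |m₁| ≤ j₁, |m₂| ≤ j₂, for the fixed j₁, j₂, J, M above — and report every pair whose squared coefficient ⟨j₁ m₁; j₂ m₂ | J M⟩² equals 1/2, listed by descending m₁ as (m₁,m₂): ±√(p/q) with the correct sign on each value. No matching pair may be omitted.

(1,-1): +√(1/2); (-1,1): −√(1/2)

Admissible pairs with m₁+m₂ = M = 0: (-1,1), (0,0), (1,-1)
  (m₁,m₂)=(1,-1): CG² = 1/2, CG = +√(1/2)   ← matches the target
  (m₁,m₂)=(0,0): CG² = 0/1, CG = 0
  (m₁,m₂)=(-1,1): CG² = 1/2, CG = −√(1/2)   ← matches the target
Pairs with CG² = 1/2: (1,-1): +√(1/2); (-1,1): −√(1/2)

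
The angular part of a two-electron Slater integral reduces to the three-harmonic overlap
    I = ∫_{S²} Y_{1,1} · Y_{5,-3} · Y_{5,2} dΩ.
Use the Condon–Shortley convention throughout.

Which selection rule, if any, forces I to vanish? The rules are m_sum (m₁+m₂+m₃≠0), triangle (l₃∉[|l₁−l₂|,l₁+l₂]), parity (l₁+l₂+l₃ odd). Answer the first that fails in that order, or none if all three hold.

parity

m₁+m₂+m₃ = 1 − 3 + 2 = 0  ✓
triangle: |1−5|=4 ≤ l₃=5 ≤ 1+5=6  ✓
parity: l₁+l₂+l₃ = 11 is odd  ✗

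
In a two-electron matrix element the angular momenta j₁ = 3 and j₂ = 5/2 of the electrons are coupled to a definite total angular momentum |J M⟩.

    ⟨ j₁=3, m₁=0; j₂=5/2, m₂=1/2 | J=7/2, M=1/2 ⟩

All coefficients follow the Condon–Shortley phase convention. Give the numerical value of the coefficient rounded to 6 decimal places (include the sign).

j₁+j₂−J=2  J+j₁−j₂=4  J−j₁+j₂=3  j₁+j₂+J+1=10
(j₁±m₁, j₂±m₂, J±M) = (3,3,3,2,4,3)
P² = 6912/175
sum k=0..2:
  [0] +1/72 = 1/72
  [1] −1/8 = -1/8
  [2] +1/24 = 1/24
S = -5/72
C² = P²·S² = 4/21 ; C = -0.436436

−√(4/21) = -0.436436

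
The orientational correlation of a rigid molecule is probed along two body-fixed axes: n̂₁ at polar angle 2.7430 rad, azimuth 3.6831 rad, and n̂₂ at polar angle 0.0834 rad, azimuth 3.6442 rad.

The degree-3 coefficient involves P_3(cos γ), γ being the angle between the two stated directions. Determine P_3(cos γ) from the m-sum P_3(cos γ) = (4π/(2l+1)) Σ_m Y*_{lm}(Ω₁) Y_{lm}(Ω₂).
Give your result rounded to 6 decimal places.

Term-by-term m-sum for l=3 (normalisation 4π/7 = 1.795196):
  [-3]  conj(Y_{3,-3})(Ω₁) = 0.00131 - 0.02436j ; Y_{3,-3}(Ω₂) = -0.00002 + 0.00024j ; Δ = 0.00001 + 0.00000j
  [-2]  conj(Y_{3,-2})(Ω₁) = -0.06650 - 0.12533j ; Y_{3,-2}(Ω₂) = 0.00379 - 0.00597j ; Δ = -0.00100 - 0.00008j
  [-1]  conj(Y_{3,-1})(Ω₁) = -0.34899 - 0.20991j ; Y_{3,-1}(Ω₂) = -0.09355 + 0.05142j ; Δ = 0.04344 + 0.00169j
  [+0]  conj(Y_{3,0})(Ω₁) = -0.42881 + 0.00000j ; Y_{3,0}(Ω₂) = 0.73086 + 0.00000j ; Δ = -0.31339 + 0.00000j
  [+1]  conj(Y_{3,1})(Ω₁) = 0.34899 - 0.20991j ; Y_{3,1}(Ω₂) = 0.09355 + 0.05142j ; Δ = 0.04344 - 0.00169j
  [+2]  conj(Y_{3,2})(Ω₁) = -0.06650 + 0.12533j ; Y_{3,2}(Ω₂) = 0.00379 + 0.00597j ; Δ = -0.00100 + 0.00008j
  [+3]  conj(Y_{3,3})(Ω₁) = -0.00131 - 0.02436j ; Y_{3,3}(Ω₂) = 0.00002 + 0.00024j ; Δ = 0.00001 - 0.00000j
Accumulated sum -0.22850 + 0.00000j; after 4π/(2l+1) scaling, -0.41019 + 0.00000j ⇒ P_3 = -0.410194

-0.410194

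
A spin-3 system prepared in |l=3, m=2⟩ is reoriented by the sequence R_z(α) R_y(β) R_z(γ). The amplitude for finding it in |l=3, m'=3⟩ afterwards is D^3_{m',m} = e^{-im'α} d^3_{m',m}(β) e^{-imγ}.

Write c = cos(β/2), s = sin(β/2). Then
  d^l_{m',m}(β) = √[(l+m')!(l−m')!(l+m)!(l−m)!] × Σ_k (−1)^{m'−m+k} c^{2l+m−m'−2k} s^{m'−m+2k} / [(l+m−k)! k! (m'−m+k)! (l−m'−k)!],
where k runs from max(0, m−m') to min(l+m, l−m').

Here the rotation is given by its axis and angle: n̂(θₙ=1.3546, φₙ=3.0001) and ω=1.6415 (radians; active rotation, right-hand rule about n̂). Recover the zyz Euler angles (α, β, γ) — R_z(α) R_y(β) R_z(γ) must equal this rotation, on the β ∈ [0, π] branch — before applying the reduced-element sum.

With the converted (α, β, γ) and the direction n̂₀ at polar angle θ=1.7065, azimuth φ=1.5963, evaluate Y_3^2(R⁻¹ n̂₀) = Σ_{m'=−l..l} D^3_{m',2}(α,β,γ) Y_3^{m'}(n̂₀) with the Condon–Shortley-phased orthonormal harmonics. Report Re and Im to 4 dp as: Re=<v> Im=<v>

Re=0.0019 Im=0.0166

Axis–angle → zyz. n̂ = (sinθₙcosφₙ, sinθₙsinφₙ, cosθₙ) = (-0.966960, +0.137738, +0.214516), ω = 1.6415.
R = I cosω + sinω [n̂]ₓ + (1−cosω) n̂n̂ᵀ gives
  R = [+0.930420, -0.356576, -0.084688; +0.071384, -0.050333, +0.996178; -0.359476, -0.932909, -0.021377]
β = atan2(√(R₁₃²+R₂₃²), R₃₃) = 1.592175; α = atan2(R₂₃, R₁₃) mod 2π = 1.655605; γ = atan2(R₃₂, −R₃₁) mod 2π = 5.080183
Need the full column D^3_{m',2} for m'=−3..3 at α=1.6556, β=1.5922, γ=5.0802.
cos(β/2)=0.699508, sin(β/2)=0.714625
d^3_{-3,2}: single k=5 term ⇒ +0.319344;  D = +0.147795+0.283085i
d^3_{-2,2}: k∈[4..5] ⇒ +0.638069 -0.133189 = +0.504880;  D = +0.426153-0.270734i
d^3_{-1,2}: k∈[3..4] ⇒ +0.790028 -0.412271 = +0.377757;  D = -0.228848-0.300548i
d^3_{0,2}: k∈[2..3] ⇒ +0.669711 -0.698969 = -0.029258;  D = +0.021693-0.019633i
d^3_{1,2}: k∈[1..2] ⇒ +0.378479 -0.790028 = -0.411549;  D = -0.301014-0.280647i
d^3_{2,2}: k∈[0..1] ⇒ +0.117154 -0.611360 = -0.494206;  D = -0.305184+0.388719i
d^3_{3,2}: single k=0 term ⇒ -0.293169;  D = +0.245099+0.160855i
Y_3^{m'}(θ=1.7065,φ=1.5963) and Σ D·Y over m':
  (+0.1478+0.2831i)·(+0.0310+0.4046i)  (+0.4262-0.2707i)·(+0.1356-0.0069i)  (-0.2288-0.3005i)·(+0.0074+0.2908i)  (+0.0217-0.0196i)·(+0.1468+0.0000i)  (-0.3010-0.2806i)·(-0.0074+0.2908i)  (-0.3052+0.3887i)·(+0.1356+0.0069i)  (+0.2451+0.1609i)·(-0.0310+0.4046i)
Y_3^2(R⁻¹ n̂) = +0.001921+0.016583i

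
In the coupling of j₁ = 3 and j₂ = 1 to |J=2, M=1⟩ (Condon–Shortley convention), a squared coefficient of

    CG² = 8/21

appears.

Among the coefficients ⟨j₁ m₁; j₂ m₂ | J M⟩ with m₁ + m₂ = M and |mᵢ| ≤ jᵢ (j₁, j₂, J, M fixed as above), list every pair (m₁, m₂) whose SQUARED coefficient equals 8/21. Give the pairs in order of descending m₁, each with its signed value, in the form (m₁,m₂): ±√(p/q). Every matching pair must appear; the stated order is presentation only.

(1,0): −√(8/21)

Admissible pairs with m₁+m₂ = M = 1: (0,1), (1,0), (2,-1)
  (m₁,m₂)=(2,-1): CG² = 10/21, CG = +√(10/21)
  (m₁,m₂)=(1,0): CG² = 8/21, CG = −√(8/21)   ← matches the target
  (m₁,m₂)=(0,1): CG² = 1/7, CG = +√(1/7)
Pairs with CG² = 8/21: (1,0): −√(8/21)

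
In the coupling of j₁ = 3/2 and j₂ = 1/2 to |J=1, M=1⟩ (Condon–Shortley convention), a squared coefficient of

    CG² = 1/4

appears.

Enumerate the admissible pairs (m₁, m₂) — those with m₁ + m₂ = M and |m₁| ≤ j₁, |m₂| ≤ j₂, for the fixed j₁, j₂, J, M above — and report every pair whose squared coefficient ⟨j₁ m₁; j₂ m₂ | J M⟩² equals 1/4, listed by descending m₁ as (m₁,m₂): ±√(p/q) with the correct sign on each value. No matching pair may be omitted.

(1/2,1/2): −√(1/4)

Admissible pairs with m₁+m₂ = M = 1: (1/2,1/2), (3/2,-1/2)
  (m₁,m₂)=(3/2,-1/2): CG² = 3/4, CG = +√(3/4)
  (m₁,m₂)=(1/2,1/2): CG² = 1/4, CG = −√(1/4)   ← matches the target
Pairs with CG² = 1/4: (1/2,1/2): −√(1/4)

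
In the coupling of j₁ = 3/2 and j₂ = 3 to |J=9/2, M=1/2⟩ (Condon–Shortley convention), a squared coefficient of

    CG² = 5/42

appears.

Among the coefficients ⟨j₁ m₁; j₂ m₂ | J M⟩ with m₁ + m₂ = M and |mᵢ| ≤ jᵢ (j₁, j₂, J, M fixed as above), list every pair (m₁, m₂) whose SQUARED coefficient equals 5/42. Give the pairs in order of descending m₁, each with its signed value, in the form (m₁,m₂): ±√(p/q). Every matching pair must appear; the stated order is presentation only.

(3/2,-1): +√(5/42)

Admissible pairs with m₁+m₂ = M = 1/2: (-3/2,2), (-1/2,1), (1/2,0), (3/2,-1)
  (m₁,m₂)=(3/2,-1): CG² = 5/42, CG = +√(5/42)   ← matches the target
  (m₁,m₂)=(1/2,0): CG² = 10/21, CG = +√(10/21)
  (m₁,m₂)=(-1/2,1): CG² = 5/14, CG = +√(5/14)
  (m₁,m₂)=(-3/2,2): CG² = 1/21, CG = +√(1/21)
Pairs with CG² = 5/42: (3/2,-1): +√(5/42)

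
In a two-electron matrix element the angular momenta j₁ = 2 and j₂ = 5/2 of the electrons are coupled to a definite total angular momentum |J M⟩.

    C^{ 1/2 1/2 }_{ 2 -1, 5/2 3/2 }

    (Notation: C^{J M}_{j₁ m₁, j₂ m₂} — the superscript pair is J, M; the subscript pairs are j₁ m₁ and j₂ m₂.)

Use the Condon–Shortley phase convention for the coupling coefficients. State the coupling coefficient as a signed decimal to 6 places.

triangle: 4!*0!*1!/6! = 24/720
(j±m)!: 1!*3!*4!*1!*1!*0! = 144
prefactor² = (2J+1)*Δ*N² = 48/5
  k=3: −1/(3!*1!*0!*1!*0!*0!) = -1/6
Σ = -1/6  ⇒  CG² = 48/5*(-1/6)² = 4/15
CG = −√(4/15) = -0.516398

−√(4/15) ≈ -0.516398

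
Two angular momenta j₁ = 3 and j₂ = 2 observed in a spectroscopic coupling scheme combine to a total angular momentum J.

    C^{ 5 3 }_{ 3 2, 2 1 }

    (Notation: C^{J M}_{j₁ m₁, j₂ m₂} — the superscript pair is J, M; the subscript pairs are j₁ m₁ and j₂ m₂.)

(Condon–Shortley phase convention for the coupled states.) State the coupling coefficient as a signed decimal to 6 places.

triangle: 0!*6!*4!/11! = 17280/39916800
(j±m)!: 5!*1!*3!*1!*8!*2! = 58060800
prefactor² = (2J+1)*Δ*N² = 276480
  k=0: +1/(0!*0!*1!*3!*5!*1!) = 1/720
Σ = 1/720  ⇒  CG² = 276480*(1/720)² = 8/15
CG = +√(8/15) = +0.730297

+√(8/15) = +0.730297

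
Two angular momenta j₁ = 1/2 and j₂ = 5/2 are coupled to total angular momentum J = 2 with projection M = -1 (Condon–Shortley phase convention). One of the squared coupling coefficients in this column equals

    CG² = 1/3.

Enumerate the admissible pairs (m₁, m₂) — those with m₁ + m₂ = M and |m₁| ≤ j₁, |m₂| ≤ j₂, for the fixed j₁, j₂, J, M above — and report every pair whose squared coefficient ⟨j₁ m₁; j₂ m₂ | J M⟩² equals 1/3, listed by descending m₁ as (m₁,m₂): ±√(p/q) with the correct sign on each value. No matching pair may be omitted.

Admissible pairs with m₁+m₂ = M = -1: (-1/2,-1/2), (1/2,-3/2)
  (m₁,m₂)=(1/2,-3/2): CG² = 2/3, CG = +√(2/3)
  (m₁,m₂)=(-1/2,-1/2): CG² = 1/3, CG = −√(1/3)   ← matches the target
Pairs with CG² = 1/3: (-1/2,-1/2): −√(1/3)

(-1/2,-1/2): −√(1/3)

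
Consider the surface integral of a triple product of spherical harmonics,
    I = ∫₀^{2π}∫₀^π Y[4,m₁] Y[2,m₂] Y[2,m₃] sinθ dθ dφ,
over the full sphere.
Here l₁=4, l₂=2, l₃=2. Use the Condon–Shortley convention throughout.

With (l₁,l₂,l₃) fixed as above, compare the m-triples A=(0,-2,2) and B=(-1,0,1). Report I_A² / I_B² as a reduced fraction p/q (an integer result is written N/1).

Shared (l₁,l₂,l₃)=(4,2,2): N and (l;000)² cancel in I_A²/I_B².
A: Δ = 4!·4!·0!/9! = 1/630; Racah Σ t=0..0: t=0:+1/576 = 1/576; ⇒ 3j(4 2 2; 0 -2 2)² = 1/630, sgn +1
B: Δ = 4!·4!·0!/9! = 1/630; Racah Σ t=2..2: t=2:+1/24 = 1/24; ⇒ 3j(4 2 2; -1 0 1)² = 1/21, sgn -1
I_A²/I_B² = (1/630)/(1/21) = 1/30

1/30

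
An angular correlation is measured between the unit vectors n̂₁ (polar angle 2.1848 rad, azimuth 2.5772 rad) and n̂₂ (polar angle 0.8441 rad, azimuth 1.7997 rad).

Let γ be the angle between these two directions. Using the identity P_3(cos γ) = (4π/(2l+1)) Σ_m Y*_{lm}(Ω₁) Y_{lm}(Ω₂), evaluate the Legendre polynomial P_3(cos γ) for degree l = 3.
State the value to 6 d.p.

Addition theorem: P_3(cos γ) = (4π/7) Σ_m Y*_{lm}(Ω₁) Y_{lm}(Ω₂), m = −3…3:
  m=-3: (0.02781 + 0.22612j) × (0.11043 + 0.13469j) = -0.02739 + 0.02871j  (running Σ = -0.02739 + 0.02871j)
  m=-2: (-0.16826 + 0.35556j) × (-0.34022 + 0.16763j) = -0.00236 - 0.14917j  (running Σ = -0.02974 - 0.12046j)
  m=-1: (-0.14724 + 0.09321j) × (-0.06616 - 0.28397j) = 0.03621 + 0.03564j  (running Σ = 0.00647 - 0.08481j)
  m=0: (0.28817 + 0.00000j) × (-0.19658 + 0.00000j) = -0.05665 + 0.00000j  (running Σ = -0.05018 - 0.08481j)
  m=1: (0.14724 + 0.09321j) × (0.06616 - 0.28397j) = 0.03621 - 0.03564j  (running Σ = -0.01397 - 0.12046j)
  m=2: (-0.16826 - 0.35556j) × (-0.34022 - 0.16763j) = -0.00236 + 0.14917j  (running Σ = -0.01632 + 0.02871j)
  m=3: (-0.02781 + 0.22612j) × (-0.11043 + 0.13469j) = -0.02739 - 0.02871j  (running Σ = -0.04371 - 0.00000j)
Total Σ_m = -0.04371 - 0.00000j. Multiply by 1.795196: -0.07846 - 0.00000j. P_3(cos γ) = -0.078464

-0.078464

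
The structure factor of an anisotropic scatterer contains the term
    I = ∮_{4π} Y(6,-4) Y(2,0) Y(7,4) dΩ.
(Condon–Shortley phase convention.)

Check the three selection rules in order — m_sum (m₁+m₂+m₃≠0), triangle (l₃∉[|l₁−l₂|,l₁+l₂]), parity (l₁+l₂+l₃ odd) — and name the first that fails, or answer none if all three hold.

Σmᵢ = 0  ✓
l₃∈[|l₁−l₂|,l₁+l₂]=[4,8], have l₃=7  ✓
Σlᵢ = 15 ⇒ odd  ✗

parity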